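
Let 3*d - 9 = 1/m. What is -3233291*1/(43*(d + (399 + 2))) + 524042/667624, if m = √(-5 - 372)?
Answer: (-71503117754640*I + 662759*√377)/(844348*(√377 + 456924*I)) ≈ -185.34 - 0.007909*I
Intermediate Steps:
m = I*√377 (m = √(-377) = I*√377 ≈ 19.417*I)
d = 3 - I*√377/1131 (d = 3 + 1/(3*((I*√377))) = 3 + (-I*√377/377)/3 = 3 - I*√377/1131 ≈ 3.0 - 0.017168*I)
-3233291*1/(43*(d + (399 + 2))) + 524042/667624 = -3233291*1/(43*((3 - I*√377/1131) + (399 + 2))) + 524042/667624 = -3233291*1/(43*((3 - I*√377/1131) + 401)) + 524042*(1/667624) = -3233291*1/(43*(404 - I*√377/1131)) + 15413/19636 = -3233291/(17372 - 43*I*√377/1131) + 15413/19636 = 15413/19636 - 3233291/(17372 - 43*I*√377/1131)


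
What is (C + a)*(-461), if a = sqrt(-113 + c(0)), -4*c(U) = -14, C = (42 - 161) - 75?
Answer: 89434 - 461*I*sqrt(438)/2 ≈ 89434.0 - 4824.0*I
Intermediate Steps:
C = -194 (C = -119 - 75 = -194)
c(U) = 7/2 (c(U) = -1/4*(-14) = 7/2)
a = I*sqrt(438)/2 (a = sqrt(-113 + 7/2) = sqrt(-219/2) = I*sqrt(438)/2 ≈ 10.464*I)
(C + a)*(-461) = (-194 + I*sqrt(438)/2)*(-461) = 89434 - 461*I*sqrt(438)/2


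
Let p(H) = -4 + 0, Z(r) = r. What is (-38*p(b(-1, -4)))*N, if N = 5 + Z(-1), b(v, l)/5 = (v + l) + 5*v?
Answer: 608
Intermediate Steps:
b(v, l) = 5*l + 30*v (b(v, l) = 5*((v + l) + 5*v) = 5*((l + v) + 5*v) = 5*(l + 6*v) = 5*l + 30*v)
p(H) = -4
N = 4 (N = 5 - 1 = 4)
(-38*p(b(-1, -4)))*N = -38*(-4)*4 = 152*4 = 608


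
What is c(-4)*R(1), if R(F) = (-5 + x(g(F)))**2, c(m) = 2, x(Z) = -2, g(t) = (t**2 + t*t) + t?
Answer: 98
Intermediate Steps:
g(t) = t + 2*t**2 (g(t) = (t**2 + t**2) + t = 2*t**2 + t = t + 2*t**2)
R(F) = 49 (R(F) = (-5 - 2)**2 = (-7)**2 = 49)
c(-4)*R(1) = 2*49 = 98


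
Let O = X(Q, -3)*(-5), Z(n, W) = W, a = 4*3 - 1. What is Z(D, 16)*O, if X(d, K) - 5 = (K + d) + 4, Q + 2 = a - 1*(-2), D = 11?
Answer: -1360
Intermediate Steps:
a = 11 (a = 12 - 1 = 11)
Q = 11 (Q = -2 + (11 - 1*(-2)) = -2 + (11 + 2) = -2 + 13 = 11)
X(d, K) = 9 + K + d (X(d, K) = 5 + ((K + d) + 4) = 5 + (4 + K + d) = 9 + K + d)
O = -85 (O = (9 - 3 + 11)*(-5) = 17*(-5) = -85)
Z(D, 16)*O = 16*(-85) = -1360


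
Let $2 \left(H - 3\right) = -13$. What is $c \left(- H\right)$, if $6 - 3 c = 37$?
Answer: $- \frac{217}{6} \approx -36.167$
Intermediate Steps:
$c = - \frac{31}{3}$ ($c = 2 - \frac{37}{3} = - \frac{31}{3} \approx -10.333$)
$H = - \frac{7}{2}$ ($H = 3 + \frac{1}{2} \left(-13\right) = 3 - \frac{13}{2} = - \frac{7}{2} \approx -3.5$)
$c \left(- H\right) = - \frac{31 \left(\left(-1\right) \left(- \frac{7}{2}\right)\right)}{3} = \left(- \frac{31}{3}\right) \frac{7}{2} = - \frac{217}{6}$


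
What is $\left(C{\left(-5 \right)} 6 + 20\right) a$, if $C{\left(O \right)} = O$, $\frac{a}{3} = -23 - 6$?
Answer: $870$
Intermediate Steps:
$a = -87$ ($a = 3 \left(-23 - 6\right) = 3 \left(-29\right) = -87$)
$\left(C{\left(-5 \right)} 6 + 20\right) a = \left(\left(-5\right) 6 + 20\right) \left(-87\right) = \left(-30 + 20\right) \left(-87\right) = \left(-10\right) \left(-87\right) = 870$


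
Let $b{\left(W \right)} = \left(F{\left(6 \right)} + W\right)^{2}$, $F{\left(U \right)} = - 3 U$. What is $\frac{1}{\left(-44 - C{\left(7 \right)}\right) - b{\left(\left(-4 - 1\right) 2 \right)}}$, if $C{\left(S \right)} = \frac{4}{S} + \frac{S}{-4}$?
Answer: $- \frac{28}{23151} \approx -0.0012095$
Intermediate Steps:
$C{\left(S \right)} = \frac{4}{S} - \frac{S}{4}$ ($C{\left(S \right)} = \frac{4}{S} + S \left(- \frac{1}{4}\right) = \frac{4}{S} - \frac{S}{4}$)
$b{\left(W \right)} = \left(-18 + W\right)^{2}$ ($b{\left(W \right)} = \left(\left(-3\right) 6 + W\right)^{2} = \left(-18 + W\right)^{2}$)
$\frac{1}{\left(-44 - C{\left(7 \right)}\right) - b{\left(\left(-4 - 1\right) 2 \right)}} = \frac{1}{\left(-44 - \left(\frac{4}{7} - \frac{7}{4}\right)\right) - \left(-18 + \left(-4 - 1\right) 2\right)^{2}} = \frac{1}{\left(-44 - \left(4 \cdot \frac{1}{7} - \frac{7}{4}\right)\right) - \left(-18 - 10\right)^{2}} = \frac{1}{\left(-44 - \left(\frac{4}{7} - \frac{7}{4}\right)\right) - \left(-18 - 10\right)^{2}} = \frac{1}{\left(-44 - - \frac{33}{28}\right) - \left(-28\right)^{2}} = \frac{1}{\left(-44 + \frac{33}{28}\right) - 784} = \frac{1}{- \frac{1199}{28} - 784} = \frac{1}{- \frac{23151}{28}} = - \frac{28}{23151}$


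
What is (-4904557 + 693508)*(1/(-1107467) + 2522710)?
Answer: -11764904813306761881/1107467 ≈ -1.0623e+13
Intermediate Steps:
(-4904557 + 693508)*(1/(-1107467) + 2522710) = -4211049*(-1/1107467 + 2522710) = -4211049*2793818075569/1107467 = -11764904813306761881/1107467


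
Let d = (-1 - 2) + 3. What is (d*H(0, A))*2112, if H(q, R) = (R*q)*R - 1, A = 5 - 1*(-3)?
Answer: 0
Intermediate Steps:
A = 8 (A = 5 + 3 = 8)
d = 0 (d = -3 + 3 = 0)
H(q, R) = -1 + q*R² (H(q, R) = q*R² - 1 = -1 + q*R²)
(d*H(0, A))*2112 = (0*(-1 + 0*8²))*2112 = (0*(-1 + 0*64))*2112 = (0*(-1 + 0))*2112 = (0*(-1))*2112 = 0*2112 = 0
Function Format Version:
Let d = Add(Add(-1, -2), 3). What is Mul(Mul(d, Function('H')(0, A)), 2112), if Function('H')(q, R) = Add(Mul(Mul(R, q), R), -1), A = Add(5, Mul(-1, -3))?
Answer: 0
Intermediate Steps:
A = 8 (A = Add(5, 3) = 8)
d = 0 (d = Add(-3, 3) = 0)
Function('H')(q, R) = Add(-1, Mul(q, Pow(R, 2))) (Function('H')(q, R) = Add(Mul(q, Pow(R, 2)), -1) = Add(-1, Mul(q, Pow(R, 2))))
Mul(Mul(d, Function('H')(0, A)), 2112) = Mul(Mul(0, Add(-1, Mul(0, Pow(8, 2)))), 2112) = Mul(Mul(0, Add(-1, Mul(0, 64))), 2112) = Mul(Mul(0, Add(-1, 0)), 2112) = Mul(Mul(0, -1), 2112) = Mul(0, 2112) = 0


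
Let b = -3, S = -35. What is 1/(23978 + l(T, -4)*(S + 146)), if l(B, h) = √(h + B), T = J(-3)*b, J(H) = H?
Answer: 23978/574882879 - 111*√5/574882879 ≈ 4.1278e-5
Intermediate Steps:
T = 9 (T = -3*(-3) = 9)
l(B, h) = √(B + h)
1/(23978 + l(T, -4)*(S + 146)) = 1/(23978 + √(9 - 4)*(-35 + 146)) = 1/(23978 + √5*111) = 1/(23978 + 111*√5)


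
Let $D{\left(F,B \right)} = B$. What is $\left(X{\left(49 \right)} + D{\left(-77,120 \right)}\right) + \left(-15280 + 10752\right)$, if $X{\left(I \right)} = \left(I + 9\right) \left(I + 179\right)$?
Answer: $8816$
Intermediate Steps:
$X{\left(I \right)} = \left(9 + I\right) \left(179 + I\right)$
$\left(X{\left(49 \right)} + D{\left(-77,120 \right)}\right) + \left(-15280 + 10752\right) = \left(\left(1611 + 49^{2} + 188 \cdot 49\right) + 120\right) + \left(-15280 + 10752\right) = \left(\left(1611 + 2401 + 9212\right) + 120\right) - 4528 = \left(13224 + 120\right) - 4528 = 13344 - 4528 = 8816$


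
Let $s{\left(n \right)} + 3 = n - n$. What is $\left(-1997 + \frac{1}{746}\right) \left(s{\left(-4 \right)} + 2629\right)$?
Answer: $- \frac{1956056193}{373} \approx -5.2441 \cdot 10^{6}$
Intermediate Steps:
$s{\left(n \right)} = -3$ ($s{\left(n \right)} = -3 + \left(n - n\right) = -3 + 0 = -3$)
$\left(-1997 + \frac{1}{746}\right) \left(s{\left(-4 \right)} + 2629\right) = \left(-1997 + \frac{1}{746}\right) \left(-3 + 2629\right) = \left(-1997 + \frac{1}{746}\right) 2626 = \left(- \frac{1489761}{746}\right) 2626 = - \frac{1956056193}{373}$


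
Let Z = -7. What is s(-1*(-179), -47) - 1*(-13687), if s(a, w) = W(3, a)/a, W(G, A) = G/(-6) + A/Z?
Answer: 34299257/2506 ≈ 13687.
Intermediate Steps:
W(G, A) = -G/6 - A/7 (W(G, A) = G/(-6) + A/(-7) = G*(-⅙) + A*(-⅐) = -G/6 - A/7)
s(a, w) = (-½ - a/7)/a (s(a, w) = (-⅙*3 - a/7)/a = (-½ - a/7)/a)
s(-1*(-179), -47) - 1*(-13687) = (-7 - (-2)*(-179))/(14*((-1*(-179)))) - 1*(-13687) = (1/14)*(-7 - 2*179)/179 + 13687 = (1/14)*(1/179)*(-7 - 358) + 13687 = (1/14)*(1/179)*(-365) + 13687 = -365/2506 + 13687 = 34299257/2506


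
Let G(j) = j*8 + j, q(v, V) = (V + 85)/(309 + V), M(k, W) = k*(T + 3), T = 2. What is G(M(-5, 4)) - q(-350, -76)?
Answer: -52434/233 ≈ -225.04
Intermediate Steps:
M(k, W) = 5*k (M(k, W) = k*(2 + 3) = k*5 = 5*k)
q(v, V) = (85 + V)/(309 + V)
G(j) = 9*j (G(j) = 8*j + j = 9*j)
G(M(-5, 4)) - q(-350, -76) = 9*(5*(-5)) - (85 - 76)/(309 - 76) = 9*(-25) - 9/233 = -225 - 9/233 = -52434/233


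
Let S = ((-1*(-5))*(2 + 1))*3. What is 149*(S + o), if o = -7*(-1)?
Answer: 7748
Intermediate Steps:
o = 7
S = 45 (S = (5*3)*3 = 15*3 = 45)
149*(S + o) = 149*(45 + 7) = 149*52 = 7748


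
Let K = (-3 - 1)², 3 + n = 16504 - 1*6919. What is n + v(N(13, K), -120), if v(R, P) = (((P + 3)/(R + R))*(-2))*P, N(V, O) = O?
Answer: 17409/2 ≈ 8704.5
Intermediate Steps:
n = 9582 (n = -3 + (16504 - 1*6919) = -3 + (16504 - 6919) = -3 + 9585 = 9582)
K = 16 (K = (-4)² = 16)
v(R, P) = -P*(3 + P)/R (v(R, P) = (((3 + P)/((2*R)))*(-2))*P = (((3 + P)*(1/(2*R)))*(-2))*P = (((3 + P)/(2*R))*(-2))*P = (-(3 + P)/R)*P = -P*(3 + P)/R)
n + v(N(13, K), -120) = 9582 - 1*(-120)*(3 - 120)/16 = 9582 - 1*(-120)*1/16*(-117) = 9582 - 1755/2 = 17409/2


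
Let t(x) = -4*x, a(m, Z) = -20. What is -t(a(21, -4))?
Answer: -80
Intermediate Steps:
-t(a(21, -4)) = -(-4)*(-20) = -1*80 = -80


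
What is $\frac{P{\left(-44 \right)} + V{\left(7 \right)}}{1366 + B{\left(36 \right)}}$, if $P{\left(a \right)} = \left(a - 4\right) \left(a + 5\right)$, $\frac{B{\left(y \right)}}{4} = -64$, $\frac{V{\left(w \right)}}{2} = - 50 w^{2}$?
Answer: $- \frac{1514}{555} \approx -2.7279$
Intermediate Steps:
$V{\left(w \right)} = - 100 w^{2}$ ($V{\left(w \right)} = 2 \left(- 50 w^{2}\right) = - 100 w^{2}$)
$B{\left(y \right)} = -256$ ($B{\left(y \right)} = 4 \left(-64\right) = -256$)
$P{\left(a \right)} = \left(-4 + a\right) \left(5 + a\right)$
$\frac{P{\left(-44 \right)} + V{\left(7 \right)}}{1366 + B{\left(36 \right)}} = \frac{\left(-20 - 44 + \left(-44\right)^{2}\right) - 100 \cdot 7^{2}}{1366 - 256} = \frac{\left(-20 - 44 + 1936\right) - 4900}{1110} = \left(1872 - 4900\right) \frac{1}{1110} = \left(-3028\right) \frac{1}{1110} = - \frac{1514}{555}$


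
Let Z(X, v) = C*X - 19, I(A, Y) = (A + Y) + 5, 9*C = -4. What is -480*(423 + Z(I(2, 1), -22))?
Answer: -576640/3 ≈ -1.9221e+5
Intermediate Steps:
C = -4/9 (C = (⅑)*(-4) = -4/9 ≈ -0.44444)
I(A, Y) = 5 + A + Y
Z(X, v) = -19 - 4*X/9 (Z(X, v) = -4*X/9 - 19 = -19 - 4*X/9)
-480*(423 + Z(I(2, 1), -22)) = -480*(423 + (-19 - 4*(5 + 2 + 1)/9)) = -480*(423 + (-19 - 4/9*8)) = -480*(423 + (-19 - 32/9)) = -480*(423 - 203/9) = -480*3604/9 = -576640/3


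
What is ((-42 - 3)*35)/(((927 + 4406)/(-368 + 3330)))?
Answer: -4665150/5333 ≈ -874.77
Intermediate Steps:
((-42 - 3)*35)/(((927 + 4406)/(-368 + 3330))) = (-45*35)/((5333/2962)) = -1575/(5333*(1/2962)) = -1575/5333/2962 = -1575*2962/5333 = -4665150/5333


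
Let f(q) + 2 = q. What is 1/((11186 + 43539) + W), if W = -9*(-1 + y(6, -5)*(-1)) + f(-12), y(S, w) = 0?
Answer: 1/54720 ≈ 1.8275e-5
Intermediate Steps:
f(q) = -2 + q
W = -5 (W = -9*(-1 + 0*(-1)) + (-2 - 12) = -9*(-1 + 0) - 14 = -9*(-1) - 14 = 9 - 14 = -5)
1/((11186 + 43539) + W) = 1/((11186 + 43539) - 5) = 1/(54725 - 5) = 1/54720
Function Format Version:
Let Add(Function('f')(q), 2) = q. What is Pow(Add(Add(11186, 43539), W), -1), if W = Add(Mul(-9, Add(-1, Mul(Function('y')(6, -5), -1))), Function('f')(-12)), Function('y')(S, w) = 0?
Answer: Rational(1, 54720) ≈ 1.8275e-5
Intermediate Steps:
Function('f')(q) = Add(-2, q)
W = -5 (W = Add(Mul(-9, Add(-1, Mul(0, -1))), Add(-2, -12)) = Add(Mul(-9, Add(-1, 0)), -14) = Add(Mul(-9, -1), -14) = Add(9, -14) = -5)
Pow(Add(Add(11186, 43539), W), -1) = Pow(Add(Add(11186, 43539), -5), -1) = Pow(Add(54725, -5), -1) = Pow(54720, -1) = Rational(1, 54720)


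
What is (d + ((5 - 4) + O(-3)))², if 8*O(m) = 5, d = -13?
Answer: 8281/64 ≈ 129.39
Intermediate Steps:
O(m) = 5/8 (O(m) = (⅛)*5 = 5/8)
(d + ((5 - 4) + O(-3)))² = (-13 + ((5 - 4) + 5/8))² = (-13 + (1 + 5/8))² = (-13 + 13/8)² = (-91/8)² = 8281/64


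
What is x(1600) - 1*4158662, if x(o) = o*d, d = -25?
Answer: -4198662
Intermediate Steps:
x(o) = -25*o (x(o) = o*(-25) = -25*o)
x(1600) - 1*4158662 = -25*1600 - 1*4158662 = -40000 - 4158662 = -4198662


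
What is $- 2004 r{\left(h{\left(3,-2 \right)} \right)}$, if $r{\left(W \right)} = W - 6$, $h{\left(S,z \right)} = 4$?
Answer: $4008$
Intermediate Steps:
$r{\left(W \right)} = -6 + W$
$- 2004 r{\left(h{\left(3,-2 \right)} \right)} = - 2004 \left(-6 + 4\right) = \left(-2004\right) \left(-2\right) = 4008$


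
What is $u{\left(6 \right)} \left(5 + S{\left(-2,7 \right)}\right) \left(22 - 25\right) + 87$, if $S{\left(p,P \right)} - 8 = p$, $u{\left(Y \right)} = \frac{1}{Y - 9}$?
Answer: $98$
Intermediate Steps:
$u{\left(Y \right)} = \frac{1}{-9 + Y}$
$S{\left(p,P \right)} = 8 + p$
$u{\left(6 \right)} \left(5 + S{\left(-2,7 \right)}\right) \left(22 - 25\right) + 87 = \frac{\left(5 + \left(8 - 2\right)\right) \left(22 - 25\right)}{-9 + 6} + 87 = \frac{\left(5 + 6\right) \left(-3\right)}{-3} + 87 = - \frac{11 \left(-3\right)}{3} + 87 = \left(- \frac{1}{3}\right) \left(-33\right) + 87 = 11 + 87 = 98$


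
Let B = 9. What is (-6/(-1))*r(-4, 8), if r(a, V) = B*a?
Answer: -216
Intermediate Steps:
r(a, V) = 9*a
(-6/(-1))*r(-4, 8) = (-6/(-1))*(9*(-4)) = -6*(-1)*(-36) = 6*(-36) = -216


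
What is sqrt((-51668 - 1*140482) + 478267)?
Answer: 13*sqrt(1693) ≈ 534.90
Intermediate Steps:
sqrt((-51668 - 1*140482) + 478267) = sqrt((-51668 - 140482) + 478267) = sqrt(-192150 + 478267) = sqrt(286117) = 13*sqrt(1693)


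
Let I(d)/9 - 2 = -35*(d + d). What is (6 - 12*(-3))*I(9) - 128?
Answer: -237512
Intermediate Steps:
I(d) = 18 - 630*d (I(d) = 18 + 9*(-35*(d + d)) = 18 + 9*(-70*d) = 18 - 630*d)
(6 - 12*(-3))*I(9) - 128 = (6 - 12*(-3))*(18 - 630*9) - 128 = (6 - 4*(-9))*(18 - 5670) - 128 = (6 + 36)*(-5652) - 128 = 42*(-5652) - 128 = -237384 - 128 = -237512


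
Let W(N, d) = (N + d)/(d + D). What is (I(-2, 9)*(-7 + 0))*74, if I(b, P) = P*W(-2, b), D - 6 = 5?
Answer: 2072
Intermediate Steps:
D = 11 (D = 6 + 5 = 11)
W(N, d) = (N + d)/(11 + d) (W(N, d) = (N + d)/(d + 11) = (N + d)/(11 + d))
I(b, P) = P*(-2 + b)/(11 + b) (I(b, P) = P*((-2 + b)/(11 + b)) = P*(-2 + b)/(11 + b))
(I(-2, 9)*(-7 + 0))*74 = ((9*(-2 - 2)/(11 - 2))*(-7 + 0))*74 = ((9*(-4)/9)*(-7))*74 = ((9*(1/9)*(-4))*(-7))*74 = -4*(-7)*74 = 28*74 = 2072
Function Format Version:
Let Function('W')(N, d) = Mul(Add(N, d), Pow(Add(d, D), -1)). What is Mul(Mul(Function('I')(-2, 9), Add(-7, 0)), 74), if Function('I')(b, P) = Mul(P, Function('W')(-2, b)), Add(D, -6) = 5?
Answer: 2072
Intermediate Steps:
D = 11 (D = Add(6, 5) = 11)
Function('W')(N, d) = Mul(Pow(Add(11, d), -1), Add(N, d)) (Function('W')(N, d) = Mul(Add(N, d), Pow(Add(d, 11), -1)) = Mul(Add(N, d), Pow(Add(11, d), -1)) = Mul(Pow(Add(11, d), -1), Add(N, d)))
Function('I')(b, P) = Mul(P, Pow(Add(11, b), -1), Add(-2, b)) (Function('I')(b, P) = Mul(P, Mul(Pow(Add(11, b), -1), Add(-2, b))) = Mul(P, Pow(Add(11, b), -1), Add(-2, b)))
Mul(Mul(Function('I')(-2, 9), Add(-7, 0)), 74) = Mul(Mul(Mul(9, Pow(Add(11, -2), -1), Add(-2, -2)), Add(-7, 0)), 74) = Mul(Mul(Mul(9, Pow(9, -1), -4), -7), 74) = Mul(Mul(Mul(9, Rational(1, 9), -4), -7), 74) = Mul(Mul(-4, -7), 74) = Mul(28, 74) = 2072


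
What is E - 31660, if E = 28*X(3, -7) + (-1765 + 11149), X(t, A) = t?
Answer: -22192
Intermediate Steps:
E = 9468 (E = 28*3 + (-1765 + 11149) = 84 + 9384 = 9468)
E - 31660 = 9468 - 31660 = -22192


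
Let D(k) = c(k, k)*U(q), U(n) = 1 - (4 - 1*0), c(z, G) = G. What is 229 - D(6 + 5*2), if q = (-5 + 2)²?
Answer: 277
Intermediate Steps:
q = 9 (q = (-3)² = 9)
U(n) = -3 (U(n) = 1 - (4 + 0) = 1 - 1*4 = 1 - 4 = -3)
D(k) = -3*k (D(k) = k*(-3) = -3*k)
229 - D(6 + 5*2) = 229 - (-3)*(6 + 5*2) = 229 - (-3)*(6 + 10) = 229 - (-3)*16 = 229 - 1*(-48) = 229 + 48 = 277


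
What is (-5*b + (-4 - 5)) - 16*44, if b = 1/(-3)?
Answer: -2134/3 ≈ -711.33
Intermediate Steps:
b = -⅓ ≈ -0.33333
(-5*b + (-4 - 5)) - 16*44 = (-5*(-⅓) + (-4 - 5)) - 16*44 = (5/3 - 9) - 704 = -22/3 - 704 = -2134/3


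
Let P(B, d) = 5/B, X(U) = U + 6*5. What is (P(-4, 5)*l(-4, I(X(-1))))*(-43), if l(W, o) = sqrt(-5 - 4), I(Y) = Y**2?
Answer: 645*I/4 ≈ 161.25*I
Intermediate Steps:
X(U) = 30 + U (X(U) = U + 30 = 30 + U)
l(W, o) = 3*I (l(W, o) = sqrt(-9) = 3*I)
(P(-4, 5)*l(-4, I(X(-1))))*(-43) = ((5/(-4))*(3*I))*(-43) = ((5*(-1/4))*(3*I))*(-43) = -15*I/4*(-43) = 645*I/4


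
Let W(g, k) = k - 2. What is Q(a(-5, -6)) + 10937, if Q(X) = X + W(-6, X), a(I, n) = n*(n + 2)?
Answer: 10983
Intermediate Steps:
W(g, k) = -2 + k
a(I, n) = n*(2 + n)
Q(X) = -2 + 2*X (Q(X) = X + (-2 + X) = -2 + 2*X)
Q(a(-5, -6)) + 10937 = (-2 + 2*(-6*(2 - 6))) + 10937 = (-2 + 2*(-6*(-4))) + 10937 = (-2 + 2*24) + 10937 = (-2 + 48) + 10937 = 46 + 10937 = 10983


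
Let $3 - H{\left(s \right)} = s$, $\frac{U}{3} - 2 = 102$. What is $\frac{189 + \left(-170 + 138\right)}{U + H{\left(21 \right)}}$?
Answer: $\frac{157}{294} \approx 0.53401$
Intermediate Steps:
$U = 312$ ($U = 6 + 3 \cdot 102 = 6 + 306 = 312$)
$H{\left(s \right)} = 3 - s$
$\frac{189 + \left(-170 + 138\right)}{U + H{\left(21 \right)}} = \frac{189 + \left(-170 + 138\right)}{312 + \left(3 - 21\right)} = \frac{189 - 32}{312 + \left(3 - 21\right)} = \frac{157}{312 - 18} = \frac{157}{294}$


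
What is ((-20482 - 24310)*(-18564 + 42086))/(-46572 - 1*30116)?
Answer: 65849839/4793 ≈ 13739.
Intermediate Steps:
((-20482 - 24310)*(-18564 + 42086))/(-46572 - 1*30116) = (-44792*23522)/(-46572 - 30116) = -1053597424/(-76688) = -1053597424*(-1/76688) = 65849839/4793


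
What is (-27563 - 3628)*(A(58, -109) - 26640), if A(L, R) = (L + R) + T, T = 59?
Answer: 830678712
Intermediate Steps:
A(L, R) = 59 + L + R (A(L, R) = (L + R) + 59 = 59 + L + R)
(-27563 - 3628)*(A(58, -109) - 26640) = (-27563 - 3628)*((59 + 58 - 109) - 26640) = -31191*(8 - 26640) = -31191*(-26632) = 830678712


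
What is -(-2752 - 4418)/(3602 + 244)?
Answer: 1195/641 ≈ 1.8643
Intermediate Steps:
-(-2752 - 4418)/(3602 + 244) = -(-7170)/3846 = -1*(-1195/641) = 1195/641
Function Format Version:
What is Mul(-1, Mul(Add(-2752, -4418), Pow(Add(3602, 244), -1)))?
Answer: Rational(1195, 641) ≈ 1.8643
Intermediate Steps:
Mul(-1, Mul(Add(-2752, -4418), Pow(Add(3602, 244), -1))) = Mul(-1, Mul(-7170, Pow(3846, -1))) = Mul(-1, Mul(-7170, Rational(1, 3846))) = Mul(-1, Rational(-1195, 641)) = Rational(1195, 641)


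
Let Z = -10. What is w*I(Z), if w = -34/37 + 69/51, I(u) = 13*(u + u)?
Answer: -70980/629 ≈ -112.85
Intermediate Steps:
I(u) = 26*u (I(u) = 13*(2*u) = 26*u)
w = 273/629 (w = -34*1/37 + 69*(1/51) = -34/37 + 23/17 = 273/629 ≈ 0.43402)
w*I(Z) = 273*(26*(-10))/629 = (273/629)*(-260) = -70980/629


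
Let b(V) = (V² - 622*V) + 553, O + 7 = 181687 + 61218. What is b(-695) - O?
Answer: 672970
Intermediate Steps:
O = 242898 (O = -7 + (181687 + 61218) = -7 + 242905 = 242898)
b(V) = 553 + V² - 622*V
b(-695) - O = (553 + (-695)² - 622*(-695)) - 1*242898 = (553 + 483025 + 432290) - 242898 = 915868 - 242898 = 672970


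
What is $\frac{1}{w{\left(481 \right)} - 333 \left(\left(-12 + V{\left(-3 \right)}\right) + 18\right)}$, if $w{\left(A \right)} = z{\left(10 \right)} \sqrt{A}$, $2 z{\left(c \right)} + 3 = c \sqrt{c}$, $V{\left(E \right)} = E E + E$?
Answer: $- \frac{2}{7992 + \sqrt{481} \left(3 - 10 \sqrt{10}\right)} \approx -0.00027158$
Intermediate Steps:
$V{\left(E \right)} = E + E^{2}$ ($V{\left(E \right)} = E^{2} + E = E + E^{2}$)
$z{\left(c \right)} = - \frac{3}{2} + \frac{c^{\frac{3}{2}}}{2}$ ($z{\left(c \right)} = - \frac{3}{2} + \frac{c \sqrt{c}}{2} = - \frac{3}{2} + \frac{c^{\frac{3}{2}}}{2}$)
$w{\left(A \right)} = \sqrt{A} \left(- \frac{3}{2} + 5 \sqrt{10}\right)$ ($w{\left(A \right)} = \left(- \frac{3}{2} + \frac{10^{\frac{3}{2}}}{2}\right) \sqrt{A} = \left(- \frac{3}{2} + \frac{10 \sqrt{10}}{2}\right) \sqrt{A} = \left(- \frac{3}{2} + 5 \sqrt{10}\right) \sqrt{A} = \sqrt{A} \left(- \frac{3}{2} + 5 \sqrt{10}\right)$)
$\frac{1}{w{\left(481 \right)} - 333 \left(\left(-12 + V{\left(-3 \right)}\right) + 18\right)} = \frac{1}{\frac{\sqrt{481} \left(-3 + 10 \sqrt{10}\right)}{2} - 333 \left(\left(-12 - 3 \left(1 - 3\right)\right) + 18\right)} = \frac{1}{\frac{\sqrt{481} \left(-3 + 10 \sqrt{10}\right)}{2} - 333 \left(\left(-12 - -6\right) + 18\right)} = \frac{1}{\frac{\sqrt{481} \left(-3 + 10 \sqrt{10}\right)}{2} - 333 \left(\left(-12 + 6\right) + 18\right)} = \frac{1}{\frac{\sqrt{481} \left(-3 + 10 \sqrt{10}\right)}{2} - 333 \left(-6 + 18\right)} = \frac{1}{\frac{\sqrt{481} \left(-3 + 10 \sqrt{10}\right)}{2} - 3996} = \frac{1}{-3996 + \frac{\sqrt{481} \left(-3 + 10 \sqrt{10}\right)}{2}}$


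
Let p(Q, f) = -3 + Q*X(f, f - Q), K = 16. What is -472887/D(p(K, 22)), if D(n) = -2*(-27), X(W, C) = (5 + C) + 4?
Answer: -52543/6 ≈ -8757.2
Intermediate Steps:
X(W, C) = 9 + C
p(Q, f) = -3 + Q*(9 + f - Q) (p(Q, f) = -3 + Q*(9 + (f - Q)) = -3 + Q*(9 + f - Q))
D(n) = 54
-472887/D(p(K, 22)) = -472887/54 = -472887*1/54 = -52543/6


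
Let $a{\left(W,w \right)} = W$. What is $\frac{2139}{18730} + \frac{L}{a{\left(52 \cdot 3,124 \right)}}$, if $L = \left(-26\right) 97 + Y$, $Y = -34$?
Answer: $- \frac{3961683}{243490} \approx -16.27$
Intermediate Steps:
$L = -2556$ ($L = \left(-26\right) 97 - 34 = -2522 - 34 = -2556$)
$\frac{2139}{18730} + \frac{L}{a{\left(52 \cdot 3,124 \right)}} = \frac{2139}{18730} - \frac{2556}{52 \cdot 3} = 2139 \cdot \frac{1}{18730} - \frac{2556}{156} = \frac{2139}{18730} - \frac{213}{13} = - \frac{3961683}{243490}$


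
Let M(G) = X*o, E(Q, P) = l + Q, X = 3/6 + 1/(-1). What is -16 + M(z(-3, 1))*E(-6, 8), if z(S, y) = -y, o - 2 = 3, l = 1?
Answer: -7/2 ≈ -3.5000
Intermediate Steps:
o = 5 (o = 2 + 3 = 5)
X = -1/2 (X = 3*(1/6) + 1*(-1) = 1/2 - 1 = -1/2 ≈ -0.50000)
E(Q, P) = 1 + Q
M(G) = -5/2 (M(G) = -1/2*5 = -5/2)
-16 + M(z(-3, 1))*E(-6, 8) = -16 - 5*(1 - 6)/2 = -16 - 5/2*(-5) = -16 + 25/2 = -7/2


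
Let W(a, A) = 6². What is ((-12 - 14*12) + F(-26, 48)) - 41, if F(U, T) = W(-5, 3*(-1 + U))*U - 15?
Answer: -1172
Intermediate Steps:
W(a, A) = 36
F(U, T) = -15 + 36*U (F(U, T) = 36*U - 15 = -15 + 36*U)
((-12 - 14*12) + F(-26, 48)) - 41 = ((-12 - 14*12) + (-15 + 36*(-26))) - 41 = ((-12 - 168) + (-15 - 936)) - 41 = (-180 - 951) - 41 = -1131 - 41 = -1172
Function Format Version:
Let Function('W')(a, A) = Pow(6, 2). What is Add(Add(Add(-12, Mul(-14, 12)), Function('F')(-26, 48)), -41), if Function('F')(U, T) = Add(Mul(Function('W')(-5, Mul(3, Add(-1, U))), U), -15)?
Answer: -1172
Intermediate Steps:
Function('W')(a, A) = 36
Function('F')(U, T) = Add(-15, Mul(36, U)) (Function('F')(U, T) = Add(Mul(36, U), -15) = Add(-15, Mul(36, U)))
Add(Add(Add(-12, Mul(-14, 12)), Function('F')(-26, 48)), -41) = Add(Add(Add(-12, Mul(-14, 12)), Add(-15, Mul(36, -26))), -41) = Add(Add(Add(-12, -168), Add(-15, -936)), -41) = Add(Add(-180, -951), -41) = Add(-1131, -41) = -1172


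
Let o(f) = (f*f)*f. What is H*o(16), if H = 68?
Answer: 278528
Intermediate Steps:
o(f) = f³ (o(f) = f²*f = f³)
H*o(16) = 68*16³ = 68*4096 = 278528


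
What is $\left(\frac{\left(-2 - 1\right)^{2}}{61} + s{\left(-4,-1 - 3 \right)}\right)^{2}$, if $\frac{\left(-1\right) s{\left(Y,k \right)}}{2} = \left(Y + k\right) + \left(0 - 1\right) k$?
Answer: $\frac{247009}{3721} \approx 66.382$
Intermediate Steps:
$s{\left(Y,k \right)} = - 2 Y$ ($s{\left(Y,k \right)} = - 2 \left(\left(Y + k\right) + \left(0 - 1\right) k\right) = - 2 \left(\left(Y + k\right) - k\right) = - 2 Y$)
$\left(\frac{\left(-2 - 1\right)^{2}}{61} + s{\left(-4,-1 - 3 \right)}\right)^{2} = \left(\frac{\left(-2 - 1\right)^{2}}{61} - -8\right)^{2} = \left(\left(-3\right)^{2} \cdot \frac{1}{61} + 8\right)^{2} = \left(9 \cdot \frac{1}{61} + 8\right)^{2} = \left(\frac{9}{61} + 8\right)^{2} = \left(\frac{497}{61}\right)^{2} = \frac{247009}{3721}$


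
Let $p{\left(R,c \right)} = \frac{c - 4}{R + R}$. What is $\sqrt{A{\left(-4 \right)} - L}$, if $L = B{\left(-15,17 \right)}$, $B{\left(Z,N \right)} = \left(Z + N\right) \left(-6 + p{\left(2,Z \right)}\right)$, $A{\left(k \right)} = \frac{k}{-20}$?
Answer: $\frac{\sqrt{2170}}{10} \approx 4.6583$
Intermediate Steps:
$A{\left(k \right)} = - \frac{k}{20}$ ($A{\left(k \right)} = k \left(- \frac{1}{20}\right) = - \frac{k}{20}$)
$p{\left(R,c \right)} = \frac{-4 + c}{2 R}$
$B{\left(Z,N \right)} = \left(-7 + \frac{Z}{4}\right) \left(N + Z\right)$ ($B{\left(Z,N \right)} = \left(Z + N\right) \left(-6 + \frac{-4 + Z}{2 \cdot 2}\right) = \left(N + Z\right) \left(-6 + \frac{1}{2} \cdot \frac{1}{2} \left(-4 + Z\right)\right) = \left(N + Z\right) \left(-6 + \left(-1 + \frac{Z}{4}\right)\right) = \left(N + Z\right) \left(-7 + \frac{Z}{4}\right) = \left(-7 + \frac{Z}{4}\right) \left(N + Z\right)$)
$L = - \frac{43}{2}$ ($L = \left(-7\right) 17 - -105 + \frac{\left(-15\right)^{2}}{4} + \frac{1}{4} \cdot 17 \left(-15\right) = -119 + 105 + \frac{1}{4} \cdot 225 - \frac{255}{4} = -119 + 105 + \frac{225}{4} - \frac{255}{4} = - \frac{43}{2} \approx -21.5$)
$\sqrt{A{\left(-4 \right)} - L} = \sqrt{\left(- \frac{1}{20}\right) \left(-4\right) - - \frac{43}{2}} = \sqrt{\frac{1}{5} + \frac{43}{2}} = \sqrt{\frac{217}{10}} = \frac{\sqrt{2170}}{10}$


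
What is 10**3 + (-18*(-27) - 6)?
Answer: 1480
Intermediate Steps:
10**3 + (-18*(-27) - 6) = 1000 + (486 - 6) = 1000 + 480 = 1480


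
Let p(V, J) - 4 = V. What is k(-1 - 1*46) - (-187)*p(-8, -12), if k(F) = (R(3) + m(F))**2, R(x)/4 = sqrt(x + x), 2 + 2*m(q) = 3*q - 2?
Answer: 18417/4 - 580*sqrt(6) ≈ 3183.5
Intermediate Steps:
m(q) = -2 + 3*q/2 (m(q) = -1 + (3*q - 2)/2 = -1 + (-2 + 3*q)/2 = -1 + (-1 + 3*q/2) = -2 + 3*q/2)
R(x) = 4*sqrt(2)*sqrt(x) (R(x) = 4*sqrt(x + x) = 4*sqrt(2*x) = 4*(sqrt(2)*sqrt(x)) = 4*sqrt(2)*sqrt(x))
p(V, J) = 4 + V
k(F) = (-2 + 4*sqrt(6) + 3*F/2)**2 (k(F) = (4*sqrt(2)*sqrt(3) + (-2 + 3*F/2))**2 = (4*sqrt(6) + (-2 + 3*F/2))**2 = (-2 + 4*sqrt(6) + 3*F/2)**2)
k(-1 - 1*46) - (-187)*p(-8, -12) = (-4 + 3*(-1 - 1*46) + 8*sqrt(6))**2/4 - (-187)*(4 - 8) = (-4 + 3*(-1 - 46) + 8*sqrt(6))**2/4 - (-187)*(-4) = (-4 + 3*(-47) + 8*sqrt(6))**2/4 - 1*748 = (-4 - 141 + 8*sqrt(6))**2/4 - 748 = (-145 + 8*sqrt(6))**2/4 - 748 = -748 + (-145 + 8*sqrt(6))**2/4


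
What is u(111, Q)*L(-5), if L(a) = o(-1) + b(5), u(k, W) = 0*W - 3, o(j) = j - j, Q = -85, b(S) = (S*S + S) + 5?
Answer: -105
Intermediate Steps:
b(S) = 5 + S + S**2 (b(S) = (S**2 + S) + 5 = (S + S**2) + 5 = 5 + S + S**2)
o(j) = 0
u(k, W) = -3 (u(k, W) = 0 - 3 = -3)
L(a) = 35 (L(a) = 0 + (5 + 5 + 5**2) = 0 + (5 + 5 + 25) = 0 + 35 = 35)
u(111, Q)*L(-5) = -3*35 = -105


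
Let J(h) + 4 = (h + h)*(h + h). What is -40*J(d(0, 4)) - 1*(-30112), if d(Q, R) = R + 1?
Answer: 26272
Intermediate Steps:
d(Q, R) = 1 + R
J(h) = -4 + 4*h² (J(h) = -4 + (h + h)*(h + h) = -4 + (2*h)*(2*h) = -4 + 4*h²)
-40*J(d(0, 4)) - 1*(-30112) = -40*(-4 + 4*(1 + 4)²) - 1*(-30112) = -40*(-4 + 4*5²) + 30112 = -40*(-4 + 4*25) + 30112 = -40*(-4 + 100) + 30112 = -40*96 + 30112 = -3840 + 30112 = 26272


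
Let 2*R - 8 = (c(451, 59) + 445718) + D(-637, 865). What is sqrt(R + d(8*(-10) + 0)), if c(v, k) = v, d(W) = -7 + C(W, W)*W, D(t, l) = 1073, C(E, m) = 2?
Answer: sqrt(223458) ≈ 472.71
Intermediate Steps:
d(W) = -7 + 2*W
R = 223625 (R = 4 + ((451 + 445718) + 1073)/2 = 4 + (446169 + 1073)/2 = 4 + (1/2)*447242 = 4 + 223621 = 223625)
sqrt(R + d(8*(-10) + 0)) = sqrt(223625 + (-7 + 2*(8*(-10) + 0))) = sqrt(223625 + (-7 + 2*(-80 + 0))) = sqrt(223625 + (-7 + 2*(-80))) = sqrt(223625 + (-7 - 160)) = sqrt(223625 - 167) = sqrt(223458)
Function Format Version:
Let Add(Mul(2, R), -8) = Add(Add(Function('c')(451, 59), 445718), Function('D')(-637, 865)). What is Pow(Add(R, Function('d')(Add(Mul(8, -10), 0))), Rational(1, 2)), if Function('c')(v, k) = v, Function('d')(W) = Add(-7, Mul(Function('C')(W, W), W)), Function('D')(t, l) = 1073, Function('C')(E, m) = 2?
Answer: Pow(223458, Rational(1, 2)) ≈ 472.71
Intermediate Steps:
Function('d')(W) = Add(-7, Mul(2, W))
R = 223625 (R = Add(4, Mul(Rational(1, 2), Add(Add(451, 445718), 1073))) = Add(4, Mul(Rational(1, 2), Add(446169, 1073))) = Add(4, Mul(Rational(1, 2), 447242)) = Add(4, 223621) = 223625)
Pow(Add(R, Function('d')(Add(Mul(8, -10), 0))), Rational(1, 2)) = Pow(Add(223625, Add(-7, Mul(2, Add(Mul(8, -10), 0)))), Rational(1, 2)) = Pow(Add(223625, Add(-7, Mul(2, Add(-80, 0)))), Rational(1, 2)) = Pow(Add(223625, Add(-7, Mul(2, -80))), Rational(1, 2)) = Pow(Add(223625, Add(-7, -160)), Rational(1, 2)) = Pow(Add(223625, -167), Rational(1, 2)) = Pow(223458, Rational(1, 2))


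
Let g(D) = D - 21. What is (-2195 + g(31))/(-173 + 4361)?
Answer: -2185/4188 ≈ -0.52173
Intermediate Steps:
g(D) = -21 + D
(-2195 + g(31))/(-173 + 4361) = (-2195 + (-21 + 31))/(-173 + 4361) = (-2195 + 10)/4188 = -2185*1/4188 = -2185/4188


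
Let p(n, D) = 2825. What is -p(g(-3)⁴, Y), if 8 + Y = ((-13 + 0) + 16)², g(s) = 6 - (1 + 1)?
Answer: -2825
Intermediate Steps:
g(s) = 4 (g(s) = 6 - 1*2 = 6 - 2 = 4)
Y = 1 (Y = -8 + ((-13 + 0) + 16)² = -8 + (-13 + 16)² = -8 + 3² = -8 + 9 = 1)
-p(g(-3)⁴, Y) = -1*2825 = -2825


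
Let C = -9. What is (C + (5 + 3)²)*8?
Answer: 440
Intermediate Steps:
(C + (5 + 3)²)*8 = (-9 + (5 + 3)²)*8 = (-9 + 8²)*8 = (-9 + 64)*8 = 55*8 = 440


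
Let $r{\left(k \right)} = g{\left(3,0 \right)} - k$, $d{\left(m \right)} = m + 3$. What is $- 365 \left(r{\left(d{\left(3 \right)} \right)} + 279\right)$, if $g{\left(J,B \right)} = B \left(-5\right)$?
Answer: $-99645$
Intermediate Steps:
$g{\left(J,B \right)} = - 5 B$
$d{\left(m \right)} = 3 + m$
$r{\left(k \right)} = - k$ ($r{\left(k \right)} = \left(-5\right) 0 - k = 0 - k = - k$)
$- 365 \left(r{\left(d{\left(3 \right)} \right)} + 279\right) = - 365 \left(- (3 + 3) + 279\right) = - 365 \left(\left(-1\right) 6 + 279\right) = - 365 \left(-6 + 279\right) = \left(-365\right) 273 = -99645$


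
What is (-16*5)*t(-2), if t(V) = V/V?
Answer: -80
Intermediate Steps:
t(V) = 1
(-16*5)*t(-2) = -16*5*1 = -80*1 = -80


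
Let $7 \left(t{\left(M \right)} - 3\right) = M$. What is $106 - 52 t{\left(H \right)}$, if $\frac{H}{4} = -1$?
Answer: $- \frac{142}{7} \approx -20.286$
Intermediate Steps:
$H = -4$ ($H = 4 \left(-1\right) = -4$)
$t{\left(M \right)} = 3 + \frac{M}{7}$
$106 - 52 t{\left(H \right)} = 106 - 52 \left(3 + \frac{1}{7} \left(-4\right)\right) = 106 - 52 \left(3 - \frac{4}{7}\right) = 106 - \frac{884}{7} = - \frac{142}{7}$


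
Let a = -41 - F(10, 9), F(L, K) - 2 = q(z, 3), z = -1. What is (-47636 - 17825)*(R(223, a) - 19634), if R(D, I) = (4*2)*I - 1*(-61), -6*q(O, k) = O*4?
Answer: 3912407587/3 ≈ 1.3041e+9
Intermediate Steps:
q(O, k) = -2*O/3 (q(O, k) = -O*4/6 = -2*O/3)
F(L, K) = 8/3 (F(L, K) = 2 - 2/3*(-1) = 2 + 2/3 = 8/3)
a = -131/3 (a = -41 - 1*8/3 = -41 - 8/3 = -131/3 ≈ -43.667)
R(D, I) = 61 + 8*I (R(D, I) = 8*I + 61 = 61 + 8*I)
(-47636 - 17825)*(R(223, a) - 19634) = (-47636 - 17825)*((61 + 8*(-131/3)) - 19634) = -65461*((61 - 1048/3) - 19634) = -65461*(-865/3 - 19634) = -65461*(-59767/3) = 3912407587/3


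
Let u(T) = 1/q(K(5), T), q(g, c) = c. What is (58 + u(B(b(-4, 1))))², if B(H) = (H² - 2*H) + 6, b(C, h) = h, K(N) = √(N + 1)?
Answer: 84681/25 ≈ 3387.2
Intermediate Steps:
K(N) = √(1 + N)
B(H) = 6 + H² - 2*H
u(T) = 1/T
(58 + u(B(b(-4, 1))))² = (58 + 1/(6 + 1² - 2*1))² = (58 + 1/(6 + 1 - 2))² = (58 + 1/5)² = (58 + ⅕)² = (291/5)² = 84681/25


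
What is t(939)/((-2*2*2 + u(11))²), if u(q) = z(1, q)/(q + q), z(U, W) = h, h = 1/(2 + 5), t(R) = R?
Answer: 22269324/1515361 ≈ 14.696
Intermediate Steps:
h = ⅐ (h = 1/7 = ⅐ ≈ 0.14286)
z(U, W) = ⅐
u(q) = 1/(14*q) (u(q) = 1/(7*(q + q)) = 1/(7*((2*q))) = (1/(2*q))/7 = 1/(14*q))
t(939)/((-2*2*2 + u(11))²) = 939/((-2*2*2 + (1/14)/11)²) = 939/((-4*2 + (1/14)*(1/11))²) = 939/((-8 + 1/154)²) = 939/((-1231/154)²) = 939/(1515361/23716) = 939*(23716/1515361) = 22269324/1515361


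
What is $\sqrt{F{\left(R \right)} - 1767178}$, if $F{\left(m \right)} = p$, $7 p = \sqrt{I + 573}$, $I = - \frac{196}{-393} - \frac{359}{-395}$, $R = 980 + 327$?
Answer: $\frac{\sqrt{-2086679110025547450 + 1086645 \sqrt{13842019628070}}}{1086645} \approx 1329.4 i$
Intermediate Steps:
$R = 1307$
$I = \frac{218507}{155235}$ ($I = \left(-196\right) \left(- \frac{1}{393}\right) - - \frac{359}{395} = \frac{196}{393} + \frac{359}{395} = \frac{218507}{155235} \approx 1.4076$)
$p = \frac{\sqrt{13842019628070}}{1086645}$ ($p = \frac{\sqrt{\frac{218507}{155235} + 573}}{7} = \frac{\sqrt{\frac{89168162}{155235}}}{7} = \frac{\frac{1}{155235} \sqrt{13842019628070}}{7} = \frac{\sqrt{13842019628070}}{1086645} \approx 3.4238$)
$F{\left(m \right)} = \frac{\sqrt{13842019628070}}{1086645}$
$\sqrt{F{\left(R \right)} - 1767178} = \sqrt{\frac{\sqrt{13842019628070}}{1086645} - 1767178} = \sqrt{-1767178 + \frac{\sqrt{13842019628070}}{1086645}}$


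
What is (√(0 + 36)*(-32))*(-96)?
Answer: 18432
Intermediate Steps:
(√(0 + 36)*(-32))*(-96) = (√36*(-32))*(-96) = (6*(-32))*(-96) = -192*(-96) = 18432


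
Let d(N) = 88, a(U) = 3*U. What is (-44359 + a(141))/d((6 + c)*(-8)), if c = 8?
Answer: -5492/11 ≈ -499.27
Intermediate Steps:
(-44359 + a(141))/d((6 + c)*(-8)) = (-44359 + 3*141)/88 = (-44359 + 423)*(1/88) = -43936*1/88 = -5492/11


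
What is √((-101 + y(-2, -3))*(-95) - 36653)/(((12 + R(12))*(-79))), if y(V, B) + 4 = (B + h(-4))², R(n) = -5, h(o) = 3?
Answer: -I*√26678/553 ≈ -0.29536*I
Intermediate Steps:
y(V, B) = -4 + (3 + B)² (y(V, B) = -4 + (B + 3)² = -4 + (3 + B)²)
√((-101 + y(-2, -3))*(-95) - 36653)/(((12 + R(12))*(-79))) = √((-101 + (-4 + (3 - 3)²))*(-95) - 36653)/(((12 - 5)*(-79))) = √((-101 + (-4 + 0²))*(-95) - 36653)/((7*(-79))) = √((-101 + (-4 + 0))*(-95) - 36653)/(-553) = √((-101 - 4)*(-95) - 36653)*(-1/553) = √(-105*(-95) - 36653)*(-1/553) = √(9975 - 36653)*(-1/553) = √(-26678)*(-1/553) = (I*√26678)*(-1/553) = -I*√26678/553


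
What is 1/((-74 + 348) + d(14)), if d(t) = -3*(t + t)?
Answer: 1/190 ≈ 0.0052632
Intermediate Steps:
d(t) = -6*t
1/((-74 + 348) + d(14)) = 1/((-74 + 348) - 6*14) = 1/(274 - 84) = 1/190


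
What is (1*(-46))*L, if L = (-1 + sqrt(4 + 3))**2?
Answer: -368 + 92*sqrt(7) ≈ -124.59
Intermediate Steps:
L = (-1 + sqrt(7))**2 ≈ 2.7085
(1*(-46))*L = (1*(-46))*(1 - sqrt(7))**2 = -46*(1 - sqrt(7))**2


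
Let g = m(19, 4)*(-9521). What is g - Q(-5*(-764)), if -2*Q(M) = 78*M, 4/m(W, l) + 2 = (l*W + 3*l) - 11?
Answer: 11135416/75 ≈ 1.4847e+5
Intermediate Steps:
m(W, l) = 4/(-13 + 3*l + W*l) (m(W, l) = 4/(-2 + ((l*W + 3*l) - 11)) = 4/(-2 + ((W*l + 3*l) - 11)) = 4/(-2 + ((3*l + W*l) - 11)) = 4/(-2 + (-11 + 3*l + W*l)) = 4/(-13 + 3*l + W*l))
Q(M) = -39*M
g = -38084/75 (g = (4/(-13 + 3*4 + 19*4))*(-9521) = (4/(-13 + 12 + 76))*(-9521) = (4/75)*(-9521) = -38084/75 ≈ -507.79)
g - Q(-5*(-764)) = -38084/75 - (-39)*(-5*(-764)) = -38084/75 - (-39)*3820 = -38084/75 - 1*(-148980) = -38084/75 + 148980 = 11135416/75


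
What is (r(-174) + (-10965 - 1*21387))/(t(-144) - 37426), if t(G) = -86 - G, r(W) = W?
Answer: 1807/2076 ≈ 0.87042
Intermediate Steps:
(r(-174) + (-10965 - 1*21387))/(t(-144) - 37426) = (-174 + (-10965 - 1*21387))/((-86 - 1*(-144)) - 37426) = (-174 + (-10965 - 21387))/((-86 + 144) - 37426) = (-174 - 32352)/(58 - 37426) = -32526/(-37368) = -32526*(-1/37368) = 1807/2076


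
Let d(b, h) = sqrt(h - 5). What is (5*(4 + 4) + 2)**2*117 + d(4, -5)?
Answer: 206388 + I*sqrt(10) ≈ 2.0639e+5 + 3.1623*I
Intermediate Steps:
d(b, h) = sqrt(-5 + h)
(5*(4 + 4) + 2)**2*117 + d(4, -5) = (5*(4 + 4) + 2)**2*117 + sqrt(-5 - 5) = (5*8 + 2)**2*117 + sqrt(-10) = (40 + 2)**2*117 + I*sqrt(10) = 42**2*117 + I*sqrt(10) = 1764*117 + I*sqrt(10) = 206388 + I*sqrt(10)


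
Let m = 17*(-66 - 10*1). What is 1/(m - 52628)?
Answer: -1/53920 ≈ -1.8546e-5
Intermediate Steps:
m = -1292 (m = 17*(-66 - 10) = 17*(-76) = -1292)
1/(m - 52628) = 1/(-1292 - 52628) = 1/(-53920) = -1/53920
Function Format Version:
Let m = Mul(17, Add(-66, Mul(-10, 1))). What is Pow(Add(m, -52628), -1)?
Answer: Rational(-1, 53920) ≈ -1.8546e-5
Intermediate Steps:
m = -1292 (m = Mul(17, Add(-66, -10)) = Mul(17, -76) = -1292)
Pow(Add(m, -52628), -1) = Pow(Add(-1292, -52628), -1) = Pow(-53920, -1) = Rational(-1, 53920)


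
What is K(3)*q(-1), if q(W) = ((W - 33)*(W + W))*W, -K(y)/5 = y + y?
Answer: 2040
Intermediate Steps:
K(y) = -10*y (K(y) = -5*(y + y) = -10*y)
q(W) = 2*W²*(-33 + W) (q(W) = ((-33 + W)*(2*W))*W = (2*W*(-33 + W))*W = 2*W²*(-33 + W))
K(3)*q(-1) = (-10*3)*(2*(-1)²*(-33 - 1)) = -60*(-34) = -30*(-68) = 2040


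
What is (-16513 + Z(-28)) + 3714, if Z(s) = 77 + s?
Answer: -12750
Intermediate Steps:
(-16513 + Z(-28)) + 3714 = (-16513 + (77 - 28)) + 3714 = (-16513 + 49) + 3714 = -16464 + 3714 = -12750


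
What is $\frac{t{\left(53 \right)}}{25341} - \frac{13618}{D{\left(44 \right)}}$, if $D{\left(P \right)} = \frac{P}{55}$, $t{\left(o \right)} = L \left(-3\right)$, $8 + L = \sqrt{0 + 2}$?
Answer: $- \frac{287578099}{16894} - \frac{\sqrt{2}}{8447} \approx -17023.0$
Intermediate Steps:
$L = -8 + \sqrt{2}$ ($L = -8 + \sqrt{0 + 2} = -8 + \sqrt{2} \approx -6.5858$)
$t{\left(o \right)} = 24 - 3 \sqrt{2}$ ($t{\left(o \right)} = \left(-8 + \sqrt{2}\right) \left(-3\right) = 24 - 3 \sqrt{2}$)
$D{\left(P \right)} = \frac{P}{55}$ ($D{\left(P \right)} = P \frac{1}{55} = \frac{P}{55}$)
$\frac{t{\left(53 \right)}}{25341} - \frac{13618}{D{\left(44 \right)}} = \frac{24 - 3 \sqrt{2}}{25341} - \frac{13618}{\frac{1}{55} \cdot 44} = \left(24 - 3 \sqrt{2}\right) \frac{1}{25341} - \frac{13618}{\frac{4}{5}} = \left(\frac{8}{8447} - \frac{\sqrt{2}}{8447}\right) - \frac{34045}{2} = - \frac{287578099}{16894} - \frac{\sqrt{2}}{8447}$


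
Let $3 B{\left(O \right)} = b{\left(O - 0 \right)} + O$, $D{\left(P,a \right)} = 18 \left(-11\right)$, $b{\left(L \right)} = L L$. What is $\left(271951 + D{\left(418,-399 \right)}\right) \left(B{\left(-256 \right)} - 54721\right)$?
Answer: $-8957250633$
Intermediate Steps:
$b{\left(L \right)} = L^{2}$
$D{\left(P,a \right)} = -198$
$B{\left(O \right)} = \frac{O}{3} + \frac{O^{2}}{3}$ ($B{\left(O \right)} = \frac{\left(O - 0\right)^{2} + O}{3} = \frac{\left(O + 0\right)^{2} + O}{3} = \frac{O^{2} + O}{3} = \frac{O + O^{2}}{3} = \frac{O}{3} + \frac{O^{2}}{3}$)
$\left(271951 + D{\left(418,-399 \right)}\right) \left(B{\left(-256 \right)} - 54721\right) = \left(271951 - 198\right) \left(\frac{1}{3} \left(-256\right) \left(1 - 256\right) - 54721\right) = 271753 \left(\frac{1}{3} \left(-256\right) \left(-255\right) - 54721\right) = 271753 \left(21760 - 54721\right) = 271753 \left(-32961\right) = -8957250633$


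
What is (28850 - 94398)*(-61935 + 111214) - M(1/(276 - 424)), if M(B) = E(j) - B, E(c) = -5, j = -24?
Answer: -478060703277/148 ≈ -3.2301e+9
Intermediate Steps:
M(B) = -5 - B
(28850 - 94398)*(-61935 + 111214) - M(1/(276 - 424)) = (28850 - 94398)*(-61935 + 111214) - (-5 - 1/(276 - 424)) = -65548*49279 - (-5 - 1/(-148)) = -3230139892 - (-5 - 1*(-1/148)) = -3230139892 - (-5 + 1/148) = -3230139892 - 1*(-739/148) = -3230139892 + 739/148 = -478060703277/148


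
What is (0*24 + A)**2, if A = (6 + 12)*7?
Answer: 15876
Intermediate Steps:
A = 126 (A = 18*7 = 126)
(0*24 + A)**2 = (0*24 + 126)**2 = (0 + 126)**2 = 126**2 = 15876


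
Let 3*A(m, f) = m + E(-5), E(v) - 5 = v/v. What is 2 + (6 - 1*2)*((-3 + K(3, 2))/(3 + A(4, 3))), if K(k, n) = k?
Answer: 2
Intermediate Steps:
E(v) = 6 (E(v) = 5 + v/v = 5 + 1 = 6)
A(m, f) = 2 + m/3 (A(m, f) = (m + 6)/3 = (6 + m)/3 = 2 + m/3)
2 + (6 - 1*2)*((-3 + K(3, 2))/(3 + A(4, 3))) = 2 + (6 - 1*2)*((-3 + 3)/(3 + (2 + (1/3)*4))) = 2 + (6 - 2)*(0/(3 + (2 + 4/3))) = 2 + 4*(0/(3 + 10/3)) = 2 + 4*(0/(19/3)) = 2 + 4*(0*(3/19)) = 2 + 4*0 = 2 + 0 = 2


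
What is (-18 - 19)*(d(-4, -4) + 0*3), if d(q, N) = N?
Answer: 148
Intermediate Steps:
(-18 - 19)*(d(-4, -4) + 0*3) = (-18 - 19)*(-4 + 0*3) = -37*(-4 + 0) = -37*(-4) = 148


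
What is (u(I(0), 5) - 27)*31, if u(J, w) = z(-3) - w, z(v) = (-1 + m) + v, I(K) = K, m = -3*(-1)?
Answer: -1023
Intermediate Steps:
m = 3
z(v) = 2 + v (z(v) = (-1 + 3) + v = 2 + v)
u(J, w) = -1 - w (u(J, w) = (2 - 3) - w = -1 - w)
(u(I(0), 5) - 27)*31 = ((-1 - 1*5) - 27)*31 = ((-1 - 5) - 27)*31 = (-6 - 27)*31 = -33*31 = -1023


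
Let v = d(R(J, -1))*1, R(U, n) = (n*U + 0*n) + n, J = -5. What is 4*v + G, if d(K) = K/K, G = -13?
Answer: -9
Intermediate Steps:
R(U, n) = n + U*n (R(U, n) = (U*n + 0) + n = U*n + n = n + U*n)
d(K) = 1
v = 1 (v = 1*1 = 1)
4*v + G = 4*1 - 13 = 4 - 13 = -9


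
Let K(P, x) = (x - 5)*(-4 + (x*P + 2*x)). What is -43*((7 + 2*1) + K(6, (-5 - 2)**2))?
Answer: -734483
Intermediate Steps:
K(P, x) = (-5 + x)*(-4 + 2*x + P*x) (K(P, x) = (-5 + x)*(-4 + (P*x + 2*x)) = (-5 + x)*(-4 + (2*x + P*x)) = (-5 + x)*(-4 + 2*x + P*x))
-43*((7 + 2*1) + K(6, (-5 - 2)**2)) = -43*((7 + 2*1) + (20 - 14*(-5 - 2)**2 + 2*((-5 - 2)**2)**2 + 6*((-5 - 2)**2)**2 - 5*6*(-5 - 2)**2)) = -43*((7 + 2) + (20 - 14*(-7)**2 + 2*((-7)**2)**2 + 6*((-7)**2)**2 - 5*6*(-7)**2)) = -43*(9 + (20 - 14*49 + 2*49**2 + 6*49**2 - 5*6*49)) = -43*(9 + (20 - 686 + 2*2401 + 6*2401 - 1470)) = -43*(9 + (20 - 686 + 4802 + 14406 - 1470)) = -43*(9 + 17072) = -43*17081 = -734483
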